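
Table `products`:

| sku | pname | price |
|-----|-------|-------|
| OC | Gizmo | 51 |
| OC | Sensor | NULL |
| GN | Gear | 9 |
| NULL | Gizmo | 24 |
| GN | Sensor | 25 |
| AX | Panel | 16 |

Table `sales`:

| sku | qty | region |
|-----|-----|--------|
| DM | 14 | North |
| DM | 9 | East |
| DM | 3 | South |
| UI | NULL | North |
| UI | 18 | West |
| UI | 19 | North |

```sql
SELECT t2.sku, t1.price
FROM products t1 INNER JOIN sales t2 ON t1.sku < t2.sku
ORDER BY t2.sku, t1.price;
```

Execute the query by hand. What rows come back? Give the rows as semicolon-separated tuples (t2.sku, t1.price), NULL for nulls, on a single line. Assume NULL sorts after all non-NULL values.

(DM, 16); (DM, 16); (DM, 16); (UI, 9); (UI, 9); (UI, 9); (UI, 16); (UI, 16); (UI, 16); (UI, 25); (UI, 25); (UI, 25); (UI, 51); (UI, 51); (UI, 51); (UI, NULL); (UI, NULL); (UI, NULL)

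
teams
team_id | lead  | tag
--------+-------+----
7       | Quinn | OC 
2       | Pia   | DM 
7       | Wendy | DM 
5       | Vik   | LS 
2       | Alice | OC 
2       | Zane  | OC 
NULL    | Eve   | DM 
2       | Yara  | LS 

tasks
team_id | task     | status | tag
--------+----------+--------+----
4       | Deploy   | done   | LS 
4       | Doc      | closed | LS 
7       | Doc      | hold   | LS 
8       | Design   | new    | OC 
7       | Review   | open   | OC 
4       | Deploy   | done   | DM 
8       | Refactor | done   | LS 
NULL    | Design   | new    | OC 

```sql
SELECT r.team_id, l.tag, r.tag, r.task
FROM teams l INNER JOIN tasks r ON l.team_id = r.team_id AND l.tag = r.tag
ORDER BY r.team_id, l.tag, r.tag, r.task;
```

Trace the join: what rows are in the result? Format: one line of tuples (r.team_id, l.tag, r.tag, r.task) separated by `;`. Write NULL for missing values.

INNER JOIN keeps only pairs where the ON condition holds.
Matching on l.team_id = r.team_id AND l.tag = r.tag. A NULL in a compared column never satisfies the condition.
- l (team_id=7, tag=OC) pairs with 1 row(s) of r.
- l (team_id=2, tag=DM) has no partner → excluded.
- l (team_id=7, tag=DM) has no partner → excluded.
- l (team_id=5, tag=LS) has no partner → excluded.
- l (team_id=2, tag=OC) has no partner → excluded.
- l (team_id=2, tag=OC) has no partner → excluded.
- l (team_id=NULL, tag=DM) has no partner → excluded.
- l (team_id=2, tag=LS) has no partner → excluded.
After projecting and ordering:
r.team_id | l.tag | r.tag | r.task
7 | OC | OC | Review

(7, OC, OC, Review)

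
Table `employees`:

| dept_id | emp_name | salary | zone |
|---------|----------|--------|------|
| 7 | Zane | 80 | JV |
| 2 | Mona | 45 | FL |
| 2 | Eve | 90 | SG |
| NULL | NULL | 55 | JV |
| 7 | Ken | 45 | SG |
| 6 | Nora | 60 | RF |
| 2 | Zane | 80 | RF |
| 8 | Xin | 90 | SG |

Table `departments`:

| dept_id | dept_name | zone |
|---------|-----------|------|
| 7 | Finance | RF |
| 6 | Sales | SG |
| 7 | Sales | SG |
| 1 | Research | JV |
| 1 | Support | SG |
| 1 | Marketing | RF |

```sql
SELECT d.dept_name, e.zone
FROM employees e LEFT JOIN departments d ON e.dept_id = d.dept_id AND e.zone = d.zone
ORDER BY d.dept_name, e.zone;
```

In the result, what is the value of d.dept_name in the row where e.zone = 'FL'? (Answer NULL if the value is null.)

LEFT JOIN keeps every row from `employees`; unmatched rows get NULL for `departments`'s columns.
Matching on e.dept_id = d.dept_id AND e.zone = d.zone. A NULL in a compared column never satisfies the condition.
- e row (dept_id=7, zone=JV): no match → kept, d columns NULL.
- e row (dept_id=2, zone=FL): no match → kept, d columns NULL.
- e row (dept_id=2, zone=SG): no match → kept, d columns NULL.
- e row (dept_id=NULL, zone=JV): no match → kept, d columns NULL.
- e row (dept_id=7, zone=SG): matches 1 d row(s) → 1 output row(s).
- e row (dept_id=6, zone=RF): no match → kept, d columns NULL.
- e row (dept_id=2, zone=RF): no match → kept, d columns NULL.
- e row (dept_id=8, zone=SG): no match → kept, d columns NULL.

NULL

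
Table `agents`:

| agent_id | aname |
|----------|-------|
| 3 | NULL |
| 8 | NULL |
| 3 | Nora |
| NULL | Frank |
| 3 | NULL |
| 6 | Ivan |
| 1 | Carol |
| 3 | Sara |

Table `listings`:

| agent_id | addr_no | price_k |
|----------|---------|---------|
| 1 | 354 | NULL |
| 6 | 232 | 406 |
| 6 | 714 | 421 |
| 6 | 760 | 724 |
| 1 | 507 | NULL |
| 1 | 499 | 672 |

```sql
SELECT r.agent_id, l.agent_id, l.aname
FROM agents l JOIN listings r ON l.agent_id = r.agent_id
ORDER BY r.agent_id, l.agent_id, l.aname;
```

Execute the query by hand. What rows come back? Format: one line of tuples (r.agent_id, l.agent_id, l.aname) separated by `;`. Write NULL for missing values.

INNER JOIN keeps only pairs where the ON condition holds.
Matching on l.agent_id = r.agent_id. A NULL in a compared column never satisfies the condition.
Matched pairs: 6.

(1, 1, Carol); (1, 1, Carol); (1, 1, Carol); (6, 6, Ivan); (6, 6, Ivan); (6, 6, Ivan)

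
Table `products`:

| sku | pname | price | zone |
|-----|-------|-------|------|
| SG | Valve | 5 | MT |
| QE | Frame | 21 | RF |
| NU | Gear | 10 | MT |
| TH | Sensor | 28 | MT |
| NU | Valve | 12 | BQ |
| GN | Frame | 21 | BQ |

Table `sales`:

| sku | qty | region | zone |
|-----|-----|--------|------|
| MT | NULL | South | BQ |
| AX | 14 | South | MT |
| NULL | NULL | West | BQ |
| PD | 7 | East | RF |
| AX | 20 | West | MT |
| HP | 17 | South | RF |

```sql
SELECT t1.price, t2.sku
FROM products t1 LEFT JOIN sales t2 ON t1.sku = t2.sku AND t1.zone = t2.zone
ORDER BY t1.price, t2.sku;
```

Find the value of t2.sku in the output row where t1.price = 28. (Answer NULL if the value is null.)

NULL

LEFT JOIN keeps every row from `products`; unmatched rows get NULL for `sales`'s columns.
Matching on t1.sku = t2.sku AND t1.zone = t2.zone. A NULL in a compared column never satisfies the condition.
- sku=SG, zone=MT: no t2 row matches, row kept with t2 columns NULL.
- sku=QE, zone=RF: no t2 row matches, row kept with t2 columns NULL.
- sku=NU, zone=MT: no t2 row matches, row kept with t2 columns NULL.
- sku=TH, zone=MT: no t2 row matches, row kept with t2 columns NULL.
- sku=NU, zone=BQ: no t2 row matches, row kept with t2 columns NULL.
- sku=GN, zone=BQ: no t2 row matches, row kept with t2 columns NULL.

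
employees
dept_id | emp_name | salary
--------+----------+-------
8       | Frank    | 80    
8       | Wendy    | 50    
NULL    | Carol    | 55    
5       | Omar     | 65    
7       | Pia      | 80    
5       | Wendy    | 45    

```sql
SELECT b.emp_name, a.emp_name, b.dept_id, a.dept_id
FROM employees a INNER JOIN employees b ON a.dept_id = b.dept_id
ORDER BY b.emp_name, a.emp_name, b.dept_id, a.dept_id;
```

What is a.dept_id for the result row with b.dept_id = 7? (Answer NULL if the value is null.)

7

INNER JOIN keeps only pairs where the ON condition holds.
Matching on a.dept_id = b.dept_id. A NULL in a compared column never satisfies the condition.
- dept_id=8: 2 matching b row(s), so 2 row(s) emitted.
- dept_id=8: 2 matching b row(s), so 2 row(s) emitted.
- dept_id=NULL: no matching b row, dropped.
- dept_id=5: 2 matching b row(s), so 2 row(s) emitted.
- dept_id=7: 1 matching b row(s), so 1 row(s) emitted.
- dept_id=5: 2 matching b row(s), so 2 row(s) emitted.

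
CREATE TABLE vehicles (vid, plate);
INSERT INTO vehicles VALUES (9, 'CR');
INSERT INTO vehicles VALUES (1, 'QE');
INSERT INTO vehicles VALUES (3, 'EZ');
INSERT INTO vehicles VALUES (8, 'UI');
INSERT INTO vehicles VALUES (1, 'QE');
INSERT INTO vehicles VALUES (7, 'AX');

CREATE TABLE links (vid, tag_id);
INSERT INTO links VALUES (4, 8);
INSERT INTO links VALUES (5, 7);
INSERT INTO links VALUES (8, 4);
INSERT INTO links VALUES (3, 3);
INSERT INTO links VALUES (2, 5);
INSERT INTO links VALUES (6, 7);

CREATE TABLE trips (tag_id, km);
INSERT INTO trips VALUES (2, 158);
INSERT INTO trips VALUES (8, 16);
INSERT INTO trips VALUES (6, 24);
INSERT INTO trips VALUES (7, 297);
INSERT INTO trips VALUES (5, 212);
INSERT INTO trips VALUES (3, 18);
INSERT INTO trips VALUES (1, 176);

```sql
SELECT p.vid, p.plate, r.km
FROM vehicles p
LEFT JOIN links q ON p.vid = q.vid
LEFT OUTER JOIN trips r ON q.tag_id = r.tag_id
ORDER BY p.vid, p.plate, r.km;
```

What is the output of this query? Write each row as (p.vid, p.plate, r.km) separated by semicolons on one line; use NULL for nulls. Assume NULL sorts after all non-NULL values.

(1, QE, NULL); (1, QE, NULL); (3, EZ, 18); (7, AX, NULL); (8, UI, NULL); (9, CR, NULL)

Joins associate left-to-right: vehicles LEFT JOIN links on vid gives 6 intermediate row(s).
Then LEFT JOIN `trips r` on tag_id: each of those 6 rows is kept; rows whose q.tag_id has no match in r get NULL for r's columns.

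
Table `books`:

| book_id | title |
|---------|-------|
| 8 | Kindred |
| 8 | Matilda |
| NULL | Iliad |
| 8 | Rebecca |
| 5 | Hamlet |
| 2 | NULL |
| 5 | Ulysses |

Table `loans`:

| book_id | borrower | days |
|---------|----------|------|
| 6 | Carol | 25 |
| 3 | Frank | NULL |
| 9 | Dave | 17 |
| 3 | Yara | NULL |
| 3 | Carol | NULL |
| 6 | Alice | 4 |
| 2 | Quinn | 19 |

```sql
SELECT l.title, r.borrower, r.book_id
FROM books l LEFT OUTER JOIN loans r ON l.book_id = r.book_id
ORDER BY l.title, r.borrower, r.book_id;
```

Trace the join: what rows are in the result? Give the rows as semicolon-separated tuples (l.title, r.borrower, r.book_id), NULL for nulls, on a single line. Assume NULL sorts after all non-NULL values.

LEFT JOIN keeps every row from `books`; unmatched rows get NULL for `loans`'s columns.
Matching on l.book_id = r.book_id. A NULL in a compared column never satisfies the condition.
- l[0] book_id=8 → no match; kept with NULLs on the r side.
- l[1] book_id=8 → no match; kept with NULLs on the r side.
- l[2] book_id=NULL → no match; kept with NULLs on the r side.
- l[3] book_id=8 → no match; kept with NULLs on the r side.
- l[4] book_id=5 → no match; kept with NULLs on the r side.
- l[5] book_id=2 → 1 match(es) in r → 1 row(s).
- l[6] book_id=5 → no match; kept with NULLs on the r side.
After projecting and ordering:
l.title | r.borrower | r.book_id
Hamlet | NULL | NULL
Iliad | NULL | NULL
Kindred | NULL | NULL
Matilda | NULL | NULL
Rebecca | NULL | NULL
Ulysses | NULL | NULL
NULL | Quinn | 2

(Hamlet, NULL, NULL); (Iliad, NULL, NULL); (Kindred, NULL, NULL); (Matilda, NULL, NULL); (Rebecca, NULL, NULL); (Ulysses, NULL, NULL); (NULL, Quinn, 2)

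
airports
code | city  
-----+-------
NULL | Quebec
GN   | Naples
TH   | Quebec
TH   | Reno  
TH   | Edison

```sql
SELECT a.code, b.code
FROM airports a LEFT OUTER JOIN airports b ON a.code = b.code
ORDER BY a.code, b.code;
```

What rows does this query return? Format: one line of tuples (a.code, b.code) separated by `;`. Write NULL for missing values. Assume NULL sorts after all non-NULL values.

LEFT JOIN keeps every row from `airports a`; unmatched rows get NULL for `airports b`'s columns.
Matching on a.code = b.code. A NULL in a compared column never satisfies the condition.
- a[0] code=NULL → no match; kept with NULLs on the b side.
- a[1] code=GN → 1 match(es) in b → 1 row(s).
- a[2] code=TH → 3 match(es) in b → 3 row(s).
- a[3] code=TH → 3 match(es) in b → 3 row(s).
- a[4] code=TH → 3 match(es) in b → 3 row(s).

(GN, GN); (TH, TH); (TH, TH); (TH, TH); (TH, TH); (TH, TH); (TH, TH); (TH, TH); (TH, TH); (TH, TH); (NULL, NULL)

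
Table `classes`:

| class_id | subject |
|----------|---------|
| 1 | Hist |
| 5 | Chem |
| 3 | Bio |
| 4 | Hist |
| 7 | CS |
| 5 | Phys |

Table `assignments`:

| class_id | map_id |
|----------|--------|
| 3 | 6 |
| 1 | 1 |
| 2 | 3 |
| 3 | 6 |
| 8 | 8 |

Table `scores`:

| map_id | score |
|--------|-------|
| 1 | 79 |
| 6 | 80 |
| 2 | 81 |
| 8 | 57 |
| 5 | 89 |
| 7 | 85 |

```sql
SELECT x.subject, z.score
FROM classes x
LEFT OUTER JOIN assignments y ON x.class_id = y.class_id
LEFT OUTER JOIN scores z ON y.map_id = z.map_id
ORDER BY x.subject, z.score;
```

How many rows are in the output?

Step 1 — x LEFT JOIN y on class_id → 7 row(s).
Then LEFT JOIN `scores z` on map_id: each of those 7 rows is kept; rows whose y.map_id has no match in z get NULL for z's columns.
Result: 7 row(s).

7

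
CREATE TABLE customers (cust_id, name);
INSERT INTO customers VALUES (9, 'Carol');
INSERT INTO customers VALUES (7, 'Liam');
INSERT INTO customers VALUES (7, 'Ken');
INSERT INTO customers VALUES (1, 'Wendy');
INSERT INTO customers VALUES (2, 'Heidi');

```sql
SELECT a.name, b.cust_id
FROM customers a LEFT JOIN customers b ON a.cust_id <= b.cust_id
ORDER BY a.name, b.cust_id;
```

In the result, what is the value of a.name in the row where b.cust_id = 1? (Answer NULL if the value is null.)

Wendy

LEFT JOIN keeps every row from `customers a`; unmatched rows get NULL for `customers b`'s columns.
Matching on a.cust_id <= b.cust_id.
- a row (cust_id=9): matches 1 b row(s) → 1 output row(s).
- a row (cust_id=7): matches 3 b row(s) → 3 output row(s).
- a row (cust_id=7): matches 3 b row(s) → 3 output row(s).
- a row (cust_id=1): matches 5 b row(s) → 5 output row(s).
- a row (cust_id=2): matches 4 b row(s) → 4 output row(s).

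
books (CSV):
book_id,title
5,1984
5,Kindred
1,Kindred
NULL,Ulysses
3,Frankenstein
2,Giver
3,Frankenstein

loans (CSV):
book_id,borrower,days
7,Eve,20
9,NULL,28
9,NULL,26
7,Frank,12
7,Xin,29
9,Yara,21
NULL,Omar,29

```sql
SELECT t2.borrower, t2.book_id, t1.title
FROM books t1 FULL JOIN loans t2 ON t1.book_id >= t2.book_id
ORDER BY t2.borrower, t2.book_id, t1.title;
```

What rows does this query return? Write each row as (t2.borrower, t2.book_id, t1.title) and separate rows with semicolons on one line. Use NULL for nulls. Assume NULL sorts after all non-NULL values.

(Eve, 7, NULL); (Frank, 7, NULL); (Omar, NULL, NULL); (Xin, 7, NULL); (Yara, 9, NULL); (NULL, 9, NULL); (NULL, 9, NULL); (NULL, NULL, 1984); (NULL, NULL, Frankenstein); (NULL, NULL, Frankenstein); (NULL, NULL, Giver); (NULL, NULL, Kindred); (NULL, NULL, Kindred); (NULL, NULL, Ulysses)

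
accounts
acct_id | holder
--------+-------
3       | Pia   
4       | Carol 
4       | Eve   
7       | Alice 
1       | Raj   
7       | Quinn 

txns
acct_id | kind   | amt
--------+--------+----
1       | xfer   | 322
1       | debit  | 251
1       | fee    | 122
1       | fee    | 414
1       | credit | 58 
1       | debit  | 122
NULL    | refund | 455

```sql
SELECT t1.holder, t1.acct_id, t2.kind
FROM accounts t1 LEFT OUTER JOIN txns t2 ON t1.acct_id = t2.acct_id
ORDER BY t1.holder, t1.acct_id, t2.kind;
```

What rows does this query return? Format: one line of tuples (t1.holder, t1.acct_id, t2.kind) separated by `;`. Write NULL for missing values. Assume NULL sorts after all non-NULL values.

(Alice, 7, NULL); (Carol, 4, NULL); (Eve, 4, NULL); (Pia, 3, NULL); (Quinn, 7, NULL); (Raj, 1, credit); (Raj, 1, debit); (Raj, 1, debit); (Raj, 1, fee); (Raj, 1, fee); (Raj, 1, xfer)

LEFT JOIN keeps every row from `accounts`; unmatched rows get NULL for `txns`'s columns.
Matching on t1.acct_id = t2.acct_id. A NULL in a compared column never satisfies the condition.
- t1 row (acct_id=3): no match → kept, t2 columns NULL.
- t1 row (acct_id=4): no match → kept, t2 columns NULL.
- t1 row (acct_id=4): no match → kept, t2 columns NULL.
- t1 row (acct_id=7): no match → kept, t2 columns NULL.
- t1 row (acct_id=1): matches 6 t2 row(s) → 6 output row(s).
- t1 row (acct_id=7): no match → kept, t2 columns NULL.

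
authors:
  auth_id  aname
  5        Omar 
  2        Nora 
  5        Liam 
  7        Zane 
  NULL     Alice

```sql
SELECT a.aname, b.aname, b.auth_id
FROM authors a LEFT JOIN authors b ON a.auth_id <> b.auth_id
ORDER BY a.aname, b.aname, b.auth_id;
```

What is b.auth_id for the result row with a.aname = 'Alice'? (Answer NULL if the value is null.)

NULL

LEFT JOIN keeps every row from `authors a`; unmatched rows get NULL for `authors b`'s columns.
Matching on a.auth_id <> b.auth_id. A NULL in a compared column never satisfies the condition.
Matched pairs: 10; unmatched a rows kept: 1.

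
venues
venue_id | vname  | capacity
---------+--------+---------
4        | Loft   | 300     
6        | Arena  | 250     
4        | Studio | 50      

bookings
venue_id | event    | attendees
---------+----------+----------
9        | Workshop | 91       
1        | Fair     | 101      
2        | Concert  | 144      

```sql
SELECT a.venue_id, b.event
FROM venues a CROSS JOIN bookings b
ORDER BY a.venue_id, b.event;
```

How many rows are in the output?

CROSS JOIN pairs every row of `venues` with every row of `bookings`: 3 × 3 = 9 rows.

9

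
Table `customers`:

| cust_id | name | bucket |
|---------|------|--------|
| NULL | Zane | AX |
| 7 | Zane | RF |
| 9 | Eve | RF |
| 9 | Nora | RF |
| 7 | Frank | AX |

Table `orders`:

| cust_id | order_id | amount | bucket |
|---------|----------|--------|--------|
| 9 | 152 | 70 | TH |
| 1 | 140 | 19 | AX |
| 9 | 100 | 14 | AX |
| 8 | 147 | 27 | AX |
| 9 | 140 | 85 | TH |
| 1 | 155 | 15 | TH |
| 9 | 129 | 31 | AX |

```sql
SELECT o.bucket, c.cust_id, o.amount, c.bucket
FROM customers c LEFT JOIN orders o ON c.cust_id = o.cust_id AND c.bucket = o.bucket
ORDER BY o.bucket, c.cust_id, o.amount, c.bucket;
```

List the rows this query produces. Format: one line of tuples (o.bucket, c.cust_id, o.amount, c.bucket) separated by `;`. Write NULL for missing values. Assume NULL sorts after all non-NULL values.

LEFT JOIN keeps every row from `customers`; unmatched rows get NULL for `orders`'s columns.
Matching on c.cust_id = o.cust_id AND c.bucket = o.bucket. A NULL in a compared column never satisfies the condition.
- c row (cust_id=NULL, bucket=AX): no match → kept, o columns NULL.
- c row (cust_id=7, bucket=RF): no match → kept, o columns NULL.
- c row (cust_id=9, bucket=RF): no match → kept, o columns NULL.
- c row (cust_id=9, bucket=RF): no match → kept, o columns NULL.
- c row (cust_id=7, bucket=AX): no match → kept, o columns NULL.
After projecting and ordering:
o.bucket | c.cust_id | o.amount | c.bucket
NULL | 7 | NULL | AX
NULL | 7 | NULL | RF
NULL | 9 | NULL | RF
NULL | 9 | NULL | RF
NULL | NULL | NULL | AX

(NULL, 7, NULL, AX); (NULL, 7, NULL, RF); (NULL, 9, NULL, RF); (NULL, 9, NULL, RF); (NULL, NULL, NULL, AX)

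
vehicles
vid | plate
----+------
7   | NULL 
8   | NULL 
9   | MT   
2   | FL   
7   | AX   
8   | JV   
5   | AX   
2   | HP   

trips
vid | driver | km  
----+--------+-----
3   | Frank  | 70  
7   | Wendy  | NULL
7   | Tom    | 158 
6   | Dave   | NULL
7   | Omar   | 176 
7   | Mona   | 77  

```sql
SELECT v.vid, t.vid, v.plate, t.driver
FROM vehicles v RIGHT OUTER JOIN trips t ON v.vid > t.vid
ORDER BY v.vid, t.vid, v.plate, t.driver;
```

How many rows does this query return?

RIGHT JOIN keeps every row from `trips`; unmatched rows get NULL for `vehicles`'s columns.
Matching on v.vid > t.vid.
- v[0] vid=7 → 2 match(es) in t → 2 row(s).
- v[1] vid=8 → 6 match(es) in t → 6 row(s).
- v[2] vid=9 → 6 match(es) in t → 6 row(s).
- v[3] vid=2 → no match.
- v[4] vid=7 → 2 match(es) in t → 2 row(s).
- v[5] vid=8 → 6 match(es) in t → 6 row(s).
- v[6] vid=5 → 1 match(es) in t → 1 row(s).
- v[7] vid=2 → no match.
- every t row matched at least one v row.
Total: 23 rows.

23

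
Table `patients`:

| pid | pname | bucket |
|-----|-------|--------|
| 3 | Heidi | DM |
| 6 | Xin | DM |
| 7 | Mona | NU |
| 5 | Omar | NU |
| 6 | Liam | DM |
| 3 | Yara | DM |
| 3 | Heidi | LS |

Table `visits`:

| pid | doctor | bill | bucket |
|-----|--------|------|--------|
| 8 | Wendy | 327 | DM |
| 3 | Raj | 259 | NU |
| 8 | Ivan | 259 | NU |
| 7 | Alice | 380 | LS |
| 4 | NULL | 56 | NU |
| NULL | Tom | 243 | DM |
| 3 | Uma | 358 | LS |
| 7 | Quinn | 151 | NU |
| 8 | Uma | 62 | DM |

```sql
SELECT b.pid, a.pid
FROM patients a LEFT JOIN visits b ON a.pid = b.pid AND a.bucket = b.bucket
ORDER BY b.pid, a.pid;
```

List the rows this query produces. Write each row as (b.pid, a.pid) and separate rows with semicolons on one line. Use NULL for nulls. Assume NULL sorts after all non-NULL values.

(3, 3); (7, 7); (NULL, 3); (NULL, 3); (NULL, 5); (NULL, 6); (NULL, 6)

LEFT JOIN keeps every row from `patients`; unmatched rows get NULL for `visits`'s columns.
Matching on a.pid = b.pid AND a.bucket = b.bucket. A NULL in a compared column never satisfies the condition.
- a (pid=3, bucket=DM) has no partner → padded with NULL.
- a (pid=6, bucket=DM) has no partner → padded with NULL.
- a (pid=7, bucket=NU) pairs with 1 row(s) of b.
- a (pid=5, bucket=NU) has no partner → padded with NULL.
- a (pid=6, bucket=DM) has no partner → padded with NULL.
- a (pid=3, bucket=DM) has no partner → padded with NULL.
- a (pid=3, bucket=LS) pairs with 1 row(s) of b.
After projecting and ordering:
b.pid | a.pid
3 | 3
7 | 7
NULL | 3
NULL | 3
NULL | 5
NULL | 6
NULL | 6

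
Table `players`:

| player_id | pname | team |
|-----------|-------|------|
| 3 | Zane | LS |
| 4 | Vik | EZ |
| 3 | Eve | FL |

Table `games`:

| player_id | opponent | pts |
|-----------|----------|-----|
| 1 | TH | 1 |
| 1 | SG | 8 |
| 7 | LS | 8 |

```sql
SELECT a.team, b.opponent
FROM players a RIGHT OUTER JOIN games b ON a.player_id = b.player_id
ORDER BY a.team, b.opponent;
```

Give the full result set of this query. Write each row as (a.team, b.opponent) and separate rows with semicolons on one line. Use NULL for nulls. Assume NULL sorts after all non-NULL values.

RIGHT JOIN keeps every row from `games`; unmatched rows get NULL for `players`'s columns.
Matching on a.player_id = b.player_id.
- a[0] player_id=3 → no match.
- a[1] player_id=4 → no match.
- a[2] player_id=3 → no match.
- plus 3 unmatched b row(s), each kept with NULL a columns.
After projecting and ordering:
a.team | b.opponent
NULL | LS
NULL | SG
NULL | TH

(NULL, LS); (NULL, SG); (NULL, TH)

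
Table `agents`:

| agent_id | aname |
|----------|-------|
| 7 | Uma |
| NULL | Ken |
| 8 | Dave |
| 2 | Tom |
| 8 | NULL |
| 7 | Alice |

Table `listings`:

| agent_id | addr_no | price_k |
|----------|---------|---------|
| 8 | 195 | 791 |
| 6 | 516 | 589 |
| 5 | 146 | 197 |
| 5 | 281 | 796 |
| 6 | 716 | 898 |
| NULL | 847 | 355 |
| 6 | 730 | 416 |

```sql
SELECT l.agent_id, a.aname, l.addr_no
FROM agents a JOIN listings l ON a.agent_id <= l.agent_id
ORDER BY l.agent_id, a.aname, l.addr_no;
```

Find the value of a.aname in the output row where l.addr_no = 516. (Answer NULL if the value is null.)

INNER JOIN keeps only pairs where the ON condition holds.
Matching on a.agent_id <= l.agent_id. A NULL in a compared column never satisfies the condition.
Matched pairs: 10.

Tom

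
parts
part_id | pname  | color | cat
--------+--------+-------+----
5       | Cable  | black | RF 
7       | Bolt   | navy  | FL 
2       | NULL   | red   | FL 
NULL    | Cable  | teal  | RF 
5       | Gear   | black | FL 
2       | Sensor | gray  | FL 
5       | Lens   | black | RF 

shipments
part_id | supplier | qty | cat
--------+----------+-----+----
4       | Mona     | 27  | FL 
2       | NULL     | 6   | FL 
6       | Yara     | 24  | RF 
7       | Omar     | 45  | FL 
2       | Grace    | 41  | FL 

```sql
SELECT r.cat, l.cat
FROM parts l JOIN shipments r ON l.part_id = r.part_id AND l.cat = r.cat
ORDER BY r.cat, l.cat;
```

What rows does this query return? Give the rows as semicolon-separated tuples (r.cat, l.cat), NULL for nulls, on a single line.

INNER JOIN keeps only pairs where the ON condition holds.
Matching on l.part_id = r.part_id AND l.cat = r.cat. A NULL in a compared column never satisfies the condition.
- l row (part_id=5, cat=RF): no match → dropped.
- l row (part_id=7, cat=FL): matches 1 r row(s) → 1 output row(s).
- l row (part_id=2, cat=FL): matches 2 r row(s) → 2 output row(s).
- l row (part_id=NULL, cat=RF): no match → dropped.
- l row (part_id=5, cat=FL): no match → dropped.
- l row (part_id=2, cat=FL): matches 2 r row(s) → 2 output row(s).
- l row (part_id=5, cat=RF): no match → dropped.
After projecting and ordering:
r.cat | l.cat
FL | FL
FL | FL
FL | FL
FL | FL
FL | FL

(FL, FL); (FL, FL); (FL, FL); (FL, FL); (FL, FL)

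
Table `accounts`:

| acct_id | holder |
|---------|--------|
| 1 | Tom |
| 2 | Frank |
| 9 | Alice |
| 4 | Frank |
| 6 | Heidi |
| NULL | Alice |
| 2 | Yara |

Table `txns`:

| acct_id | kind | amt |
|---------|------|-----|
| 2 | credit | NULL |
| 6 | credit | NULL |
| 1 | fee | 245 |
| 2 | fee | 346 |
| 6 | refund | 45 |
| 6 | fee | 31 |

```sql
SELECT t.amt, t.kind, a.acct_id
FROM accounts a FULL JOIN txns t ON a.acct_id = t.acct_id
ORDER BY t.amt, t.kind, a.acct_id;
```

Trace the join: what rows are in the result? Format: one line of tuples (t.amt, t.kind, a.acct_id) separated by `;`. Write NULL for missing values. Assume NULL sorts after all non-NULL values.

(31, fee, 6); (45, refund, 6); (245, fee, 1); (346, fee, 2); (346, fee, 2); (NULL, credit, 2); (NULL, credit, 2); (NULL, credit, 6); (NULL, NULL, 4); (NULL, NULL, 9); (NULL, NULL, NULL)

FULL OUTER JOIN keeps every row from both sides; unmatched rows get NULL for the other side's columns.
Matching on a.acct_id = t.acct_id. A NULL in a compared column never satisfies the condition.
- a row (acct_id=1): matches 1 t row(s) → 1 output row(s).
- a row (acct_id=2): matches 2 t row(s) → 2 output row(s).
- a row (acct_id=9): no match → kept, t columns NULL.
- a row (acct_id=4): no match → kept, t columns NULL.
- a row (acct_id=6): matches 3 t row(s) → 3 output row(s).
- a row (acct_id=NULL): no match → kept, t columns NULL.
- a row (acct_id=2): matches 2 t row(s) → 2 output row(s).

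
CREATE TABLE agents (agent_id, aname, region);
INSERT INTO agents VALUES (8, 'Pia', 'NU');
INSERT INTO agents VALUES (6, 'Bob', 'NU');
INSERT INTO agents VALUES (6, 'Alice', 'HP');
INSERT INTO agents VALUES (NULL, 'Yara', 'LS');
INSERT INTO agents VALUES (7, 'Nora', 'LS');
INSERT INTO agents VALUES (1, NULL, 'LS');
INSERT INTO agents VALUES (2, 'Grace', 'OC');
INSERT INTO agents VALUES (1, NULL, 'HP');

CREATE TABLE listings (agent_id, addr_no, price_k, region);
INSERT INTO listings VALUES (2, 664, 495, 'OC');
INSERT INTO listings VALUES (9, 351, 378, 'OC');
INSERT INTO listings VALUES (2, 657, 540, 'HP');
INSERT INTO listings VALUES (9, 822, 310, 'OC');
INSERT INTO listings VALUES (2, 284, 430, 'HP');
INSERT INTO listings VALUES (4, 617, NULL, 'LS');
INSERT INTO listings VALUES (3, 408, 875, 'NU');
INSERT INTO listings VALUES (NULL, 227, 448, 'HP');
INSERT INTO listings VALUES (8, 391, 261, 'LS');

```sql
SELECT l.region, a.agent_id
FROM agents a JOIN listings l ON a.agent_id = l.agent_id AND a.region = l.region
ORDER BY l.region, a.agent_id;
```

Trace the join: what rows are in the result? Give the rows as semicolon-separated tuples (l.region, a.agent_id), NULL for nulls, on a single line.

INNER JOIN keeps only pairs where the ON condition holds.
Matching on a.agent_id = l.agent_id AND a.region = l.region. A NULL in a compared column never satisfies the condition.
- a row (agent_id=8, region=NU): no match → dropped.
- a row (agent_id=6, region=NU): no match → dropped.
- a row (agent_id=6, region=HP): no match → dropped.
- a row (agent_id=NULL, region=LS): no match → dropped.
- a row (agent_id=7, region=LS): no match → dropped.
- a row (agent_id=1, region=LS): no match → dropped.
- a row (agent_id=2, region=OC): matches 1 l row(s) → 1 output row(s).
- a row (agent_id=1, region=HP): no match → dropped.
After projecting and ordering:
l.region | a.agent_id
OC | 2

(OC, 2)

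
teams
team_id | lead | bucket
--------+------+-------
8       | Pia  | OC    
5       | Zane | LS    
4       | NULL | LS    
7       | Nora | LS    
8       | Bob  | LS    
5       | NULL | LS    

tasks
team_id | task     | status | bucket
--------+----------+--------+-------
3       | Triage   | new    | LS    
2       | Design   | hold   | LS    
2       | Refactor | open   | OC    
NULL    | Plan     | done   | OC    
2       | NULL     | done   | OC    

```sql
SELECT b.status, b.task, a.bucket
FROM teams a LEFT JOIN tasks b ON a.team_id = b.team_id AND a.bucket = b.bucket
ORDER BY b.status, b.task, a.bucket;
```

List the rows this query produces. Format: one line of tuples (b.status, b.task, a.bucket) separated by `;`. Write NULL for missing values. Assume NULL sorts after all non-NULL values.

(NULL, NULL, LS); (NULL, NULL, LS); (NULL, NULL, LS); (NULL, NULL, LS); (NULL, NULL, LS); (NULL, NULL, OC)

LEFT JOIN keeps every row from `teams`; unmatched rows get NULL for `tasks`'s columns.
Matching on a.team_id = b.team_id AND a.bucket = b.bucket. A NULL in a compared column never satisfies the condition.
Matched pairs: 0; unmatched a rows kept: 6.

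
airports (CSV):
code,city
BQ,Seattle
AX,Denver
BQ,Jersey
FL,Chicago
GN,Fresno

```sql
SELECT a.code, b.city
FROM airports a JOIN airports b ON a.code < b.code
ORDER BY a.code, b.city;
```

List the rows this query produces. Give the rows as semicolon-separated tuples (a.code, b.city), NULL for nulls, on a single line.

INNER JOIN keeps only pairs where the ON condition holds.
Matching on a.code < b.code.
- code=BQ: 2 matching b row(s), so 2 row(s) emitted.
- code=AX: 4 matching b row(s), so 4 row(s) emitted.
- code=BQ: 2 matching b row(s), so 2 row(s) emitted.
- code=FL: 1 matching b row(s), so 1 row(s) emitted.
- code=GN: no matching b row, dropped.
After projecting and ordering:
a.code | b.city
AX | Chicago
AX | Fresno
AX | Jersey
AX | Seattle
BQ | Chicago
BQ | Chicago
BQ | Fresno
BQ | Fresno
FL | Fresno

(AX, Chicago); (AX, Fresno); (AX, Jersey); (AX, Seattle); (BQ, Chicago); (BQ, Chicago); (BQ, Fresno); (BQ, Fresno); (FL, Fresno)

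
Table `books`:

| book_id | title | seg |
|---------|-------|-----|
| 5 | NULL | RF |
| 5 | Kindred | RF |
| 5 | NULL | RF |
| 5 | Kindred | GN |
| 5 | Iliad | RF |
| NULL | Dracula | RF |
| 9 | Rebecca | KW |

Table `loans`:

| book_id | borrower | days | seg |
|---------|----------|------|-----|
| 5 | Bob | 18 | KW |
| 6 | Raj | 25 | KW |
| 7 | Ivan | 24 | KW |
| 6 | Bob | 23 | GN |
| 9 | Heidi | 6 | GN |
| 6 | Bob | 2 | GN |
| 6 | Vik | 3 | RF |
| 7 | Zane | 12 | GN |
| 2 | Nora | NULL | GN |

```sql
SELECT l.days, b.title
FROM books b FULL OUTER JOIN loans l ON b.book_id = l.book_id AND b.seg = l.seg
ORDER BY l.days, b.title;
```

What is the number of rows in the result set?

16

FULL OUTER JOIN keeps every row from both sides; unmatched rows get NULL for the other side's columns.
Matching on b.book_id = l.book_id AND b.seg = l.seg. A NULL in a compared column never satisfies the condition.
- book_id=5, seg=RF: no l row matches, row kept with l columns NULL.
- book_id=5, seg=RF: no l row matches, row kept with l columns NULL.
- book_id=5, seg=RF: no l row matches, row kept with l columns NULL.
- book_id=5, seg=GN: no l row matches, row kept with l columns NULL.
- book_id=5, seg=RF: no l row matches, row kept with l columns NULL.
- book_id=NULL, seg=RF: no l row matches, row kept with l columns NULL.
- book_id=9, seg=KW: no l row matches, row kept with l columns NULL.
- plus 9 unmatched l row(s), each kept with NULL b columns.
Total: 0 matched + 16 padded = 16 rows.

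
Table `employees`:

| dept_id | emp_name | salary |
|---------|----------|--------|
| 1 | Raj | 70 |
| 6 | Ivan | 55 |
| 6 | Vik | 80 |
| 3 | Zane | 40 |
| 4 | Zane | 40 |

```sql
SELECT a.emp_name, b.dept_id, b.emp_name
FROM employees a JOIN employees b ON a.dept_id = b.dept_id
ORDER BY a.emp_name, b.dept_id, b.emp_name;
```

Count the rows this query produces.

INNER JOIN keeps only pairs where the ON condition holds.
Matching on a.dept_id = b.dept_id.
- a row (dept_id=1): matches 1 b row(s) → 1 output row(s).
- a row (dept_id=6): matches 2 b row(s) → 2 output row(s).
- a row (dept_id=6): matches 2 b row(s) → 2 output row(s).
- a row (dept_id=3): matches 1 b row(s) → 1 output row(s).
- a row (dept_id=4): matches 1 b row(s) → 1 output row(s).
Total: 7 rows.

7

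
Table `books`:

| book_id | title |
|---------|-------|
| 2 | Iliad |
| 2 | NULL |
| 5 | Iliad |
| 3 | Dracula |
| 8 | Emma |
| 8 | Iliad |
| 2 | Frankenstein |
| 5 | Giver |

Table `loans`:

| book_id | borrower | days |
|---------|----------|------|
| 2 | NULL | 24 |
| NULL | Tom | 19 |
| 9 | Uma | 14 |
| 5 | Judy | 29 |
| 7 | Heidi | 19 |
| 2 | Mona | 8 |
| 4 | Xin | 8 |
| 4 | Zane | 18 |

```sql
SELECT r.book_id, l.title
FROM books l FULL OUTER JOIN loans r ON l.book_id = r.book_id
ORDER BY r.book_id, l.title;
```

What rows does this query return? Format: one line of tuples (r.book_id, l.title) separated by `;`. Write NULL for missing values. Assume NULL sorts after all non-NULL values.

(2, Frankenstein); (2, Frankenstein); (2, Iliad); (2, Iliad); (2, NULL); (2, NULL); (4, NULL); (4, NULL); (5, Giver); (5, Iliad); (7, NULL); (9, NULL); (NULL, Dracula); (NULL, Emma); (NULL, Iliad); (NULL, NULL)

FULL OUTER JOIN keeps every row from both sides; unmatched rows get NULL for the other side's columns.
Matching on l.book_id = r.book_id. A NULL in a compared column never satisfies the condition.
Matched pairs: 8; unmatched l rows kept: 3; unmatched r rows kept: 5.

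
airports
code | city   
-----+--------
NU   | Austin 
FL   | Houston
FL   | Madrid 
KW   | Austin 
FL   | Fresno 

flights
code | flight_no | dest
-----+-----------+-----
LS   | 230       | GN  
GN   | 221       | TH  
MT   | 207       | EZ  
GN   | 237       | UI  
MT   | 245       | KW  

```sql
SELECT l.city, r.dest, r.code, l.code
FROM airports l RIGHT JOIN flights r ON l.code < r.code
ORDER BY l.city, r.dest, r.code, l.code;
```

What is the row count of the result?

18

RIGHT JOIN keeps every row from `flights`; unmatched rows get NULL for `airports`'s columns.
Matching on l.code < r.code.
Matched pairs: 18; unmatched r rows kept: 0.
Total: 18 rows.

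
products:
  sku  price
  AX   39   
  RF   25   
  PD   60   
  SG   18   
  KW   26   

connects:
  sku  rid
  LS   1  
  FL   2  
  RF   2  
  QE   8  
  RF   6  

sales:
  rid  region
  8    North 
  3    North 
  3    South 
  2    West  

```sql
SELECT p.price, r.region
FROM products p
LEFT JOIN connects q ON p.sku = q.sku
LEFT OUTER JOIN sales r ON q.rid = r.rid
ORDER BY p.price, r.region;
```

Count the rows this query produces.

Step 1 — p LEFT JOIN q on sku → 6 row(s).
Then LEFT JOIN `sales r` on rid: each of those 6 rows is kept; rows whose q.rid has no match in r get NULL for r's columns.
Result: 6 row(s).

6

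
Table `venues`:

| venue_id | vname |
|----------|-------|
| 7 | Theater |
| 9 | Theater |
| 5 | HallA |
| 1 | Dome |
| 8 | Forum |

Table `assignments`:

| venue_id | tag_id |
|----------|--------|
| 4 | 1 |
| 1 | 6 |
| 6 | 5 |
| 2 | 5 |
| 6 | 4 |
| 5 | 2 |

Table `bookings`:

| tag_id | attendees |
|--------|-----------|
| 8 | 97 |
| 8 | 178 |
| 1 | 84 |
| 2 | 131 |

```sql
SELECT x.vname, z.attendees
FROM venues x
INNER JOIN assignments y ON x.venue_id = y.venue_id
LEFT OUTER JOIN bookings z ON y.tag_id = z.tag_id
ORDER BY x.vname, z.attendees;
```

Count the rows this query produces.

2

Step 1 — x INNER JOIN y on venue_id → 2 row(s).
Then LEFT JOIN `bookings z` on tag_id: each of those 2 rows is kept; rows whose y.tag_id has no match in z get NULL for z's columns.
Result: 2 row(s).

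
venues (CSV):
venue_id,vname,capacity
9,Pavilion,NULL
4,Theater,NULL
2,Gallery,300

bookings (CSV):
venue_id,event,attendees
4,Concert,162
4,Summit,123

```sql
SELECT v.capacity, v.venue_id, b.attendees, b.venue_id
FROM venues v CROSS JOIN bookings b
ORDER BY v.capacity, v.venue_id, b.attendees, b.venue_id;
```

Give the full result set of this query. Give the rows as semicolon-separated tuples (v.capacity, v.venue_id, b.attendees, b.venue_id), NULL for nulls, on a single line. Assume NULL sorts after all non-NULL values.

(300, 2, 123, 4); (300, 2, 162, 4); (NULL, 4, 123, 4); (NULL, 4, 162, 4); (NULL, 9, 123, 4); (NULL, 9, 162, 4)

CROSS JOIN pairs every row of `venues` with every row of `bookings`: 3 × 2 = 6 rows.
After projecting and ordering:
v.capacity | v.venue_id | b.attendees | b.venue_id
300 | 2 | 123 | 4
300 | 2 | 162 | 4
NULL | 4 | 123 | 4
NULL | 4 | 162 | 4
NULL | 9 | 123 | 4
NULL | 9 | 162 | 4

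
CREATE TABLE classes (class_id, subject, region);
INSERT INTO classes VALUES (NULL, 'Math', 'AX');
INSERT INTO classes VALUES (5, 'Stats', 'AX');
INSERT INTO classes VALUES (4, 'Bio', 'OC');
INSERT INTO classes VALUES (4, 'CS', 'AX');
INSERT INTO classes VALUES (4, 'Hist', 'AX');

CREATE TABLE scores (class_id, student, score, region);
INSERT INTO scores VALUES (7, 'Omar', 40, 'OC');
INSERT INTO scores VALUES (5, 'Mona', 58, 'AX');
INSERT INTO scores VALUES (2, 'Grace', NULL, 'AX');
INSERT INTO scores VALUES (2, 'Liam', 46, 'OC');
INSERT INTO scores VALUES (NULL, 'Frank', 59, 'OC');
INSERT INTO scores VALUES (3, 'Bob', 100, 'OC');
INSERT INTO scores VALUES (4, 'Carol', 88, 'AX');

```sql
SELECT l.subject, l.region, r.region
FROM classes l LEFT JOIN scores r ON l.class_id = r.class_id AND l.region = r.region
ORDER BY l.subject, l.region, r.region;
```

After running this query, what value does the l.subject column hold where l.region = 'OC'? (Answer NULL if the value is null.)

Bio

LEFT JOIN keeps every row from `classes`; unmatched rows get NULL for `scores`'s columns.
Matching on l.class_id = r.class_id AND l.region = r.region. A NULL in a compared column never satisfies the condition.
- l (class_id=NULL, region=AX) has no partner → padded with NULL.
- l (class_id=5, region=AX) pairs with 1 row(s) of r.
- l (class_id=4, region=OC) has no partner → padded with NULL.
- l (class_id=4, region=AX) pairs with 1 row(s) of r.
- l (class_id=4, region=AX) pairs with 1 row(s) of r.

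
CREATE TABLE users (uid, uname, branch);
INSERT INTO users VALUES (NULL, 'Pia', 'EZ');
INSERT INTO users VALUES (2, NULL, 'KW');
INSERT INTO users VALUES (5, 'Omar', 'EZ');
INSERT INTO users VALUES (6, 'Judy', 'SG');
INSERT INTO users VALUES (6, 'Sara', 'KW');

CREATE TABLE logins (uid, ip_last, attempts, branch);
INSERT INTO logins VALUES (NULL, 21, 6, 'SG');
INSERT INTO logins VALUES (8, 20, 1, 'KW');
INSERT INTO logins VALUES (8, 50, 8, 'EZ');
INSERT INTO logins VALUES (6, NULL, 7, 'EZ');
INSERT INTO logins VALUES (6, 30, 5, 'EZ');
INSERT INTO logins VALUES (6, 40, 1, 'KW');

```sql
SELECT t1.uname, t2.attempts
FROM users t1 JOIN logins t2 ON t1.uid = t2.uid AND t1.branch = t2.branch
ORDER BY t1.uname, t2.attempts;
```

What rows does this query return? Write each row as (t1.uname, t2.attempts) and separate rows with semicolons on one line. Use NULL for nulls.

(Sara, 1)

INNER JOIN keeps only pairs where the ON condition holds.
Matching on t1.uid = t2.uid AND t1.branch = t2.branch. A NULL in a compared column never satisfies the condition.
- t1 row (uid=NULL, branch=EZ): no match → dropped.
- t1 row (uid=2, branch=KW): no match → dropped.
- t1 row (uid=5, branch=EZ): no match → dropped.
- t1 row (uid=6, branch=SG): no match → dropped.
- t1 row (uid=6, branch=KW): matches 1 t2 row(s) → 1 output row(s).
After projecting and ordering:
t1.uname | t2.attempts
Sara | 1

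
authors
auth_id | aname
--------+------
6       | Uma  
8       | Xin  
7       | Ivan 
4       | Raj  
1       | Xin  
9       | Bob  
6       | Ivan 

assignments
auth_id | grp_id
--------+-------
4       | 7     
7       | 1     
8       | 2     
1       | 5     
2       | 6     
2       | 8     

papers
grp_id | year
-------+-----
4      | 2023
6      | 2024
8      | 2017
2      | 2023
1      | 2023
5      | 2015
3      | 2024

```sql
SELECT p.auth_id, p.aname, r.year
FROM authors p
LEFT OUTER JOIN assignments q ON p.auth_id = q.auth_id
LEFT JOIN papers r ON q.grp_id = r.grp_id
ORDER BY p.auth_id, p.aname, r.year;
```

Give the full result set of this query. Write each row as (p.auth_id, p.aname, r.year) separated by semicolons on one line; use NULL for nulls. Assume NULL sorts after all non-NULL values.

(1, Xin, 2015); (4, Raj, NULL); (6, Ivan, NULL); (6, Uma, NULL); (7, Ivan, 2023); (8, Xin, 2023); (9, Bob, NULL)

Joins associate left-to-right: authors LEFT JOIN assignments on auth_id gives 7 intermediate row(s).
Then LEFT JOIN `papers r` on grp_id: each of those 7 rows is kept; rows whose q.grp_id has no match in r get NULL for r's columns.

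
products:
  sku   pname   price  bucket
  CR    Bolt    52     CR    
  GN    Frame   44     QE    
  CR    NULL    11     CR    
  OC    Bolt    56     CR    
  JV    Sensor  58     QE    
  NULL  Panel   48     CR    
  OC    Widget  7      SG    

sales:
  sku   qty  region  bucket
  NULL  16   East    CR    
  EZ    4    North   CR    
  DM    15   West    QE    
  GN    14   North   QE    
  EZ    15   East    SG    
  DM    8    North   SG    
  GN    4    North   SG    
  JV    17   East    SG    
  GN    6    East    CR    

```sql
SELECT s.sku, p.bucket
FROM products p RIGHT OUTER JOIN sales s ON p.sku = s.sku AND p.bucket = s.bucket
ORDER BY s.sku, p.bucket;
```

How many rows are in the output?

9

RIGHT JOIN keeps every row from `sales`; unmatched rows get NULL for `products`'s columns.
Matching on p.sku = s.sku AND p.bucket = s.bucket. A NULL in a compared column never satisfies the condition.
- p (sku=CR, bucket=CR) has no partner in s.
- p (sku=GN, bucket=QE) pairs with 1 row(s) of s.
- p (sku=CR, bucket=CR) has no partner in s.
- p (sku=OC, bucket=CR) has no partner in s.
- p (sku=JV, bucket=QE) has no partner in s.
- p (sku=NULL, bucket=CR) has no partner in s.
- p (sku=OC, bucket=SG) has no partner in s.
- plus 8 unmatched s row(s), each kept with NULL p columns.
Total: 1 matched + 8 padded = 9 rows.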